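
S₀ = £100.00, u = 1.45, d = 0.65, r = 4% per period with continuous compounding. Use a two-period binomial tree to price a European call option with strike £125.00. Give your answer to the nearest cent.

£18.78

Risk-neutral probability p = (e^0.04 − 0.65)/(1.45 − 0.65) = 0.3908/0.8000 = 0.4885
Terminal stock prices: S_uu = 210.2, S_ud = 94.25, S_dd = 42.25
Terminal payoffs (S − K): max(85.25, 0) = 85.25, max(-30.75, 0) = 0, max(-82.75, 0) = 0
Node u (S = 145): V_u = e^(−0.04)·[0.4885·85.2500 + 0.5115·0.0000] = 40.0128
Node d (S = 65): V_d = e^(−0.04)·[0.4885·0.0000 + 0.5115·0.0000] = 0.0000
Node 0 (S = 100): V_0 = e^(−0.04)·[0.4885·40.0128 + 0.5115·0.0000] = 18.7804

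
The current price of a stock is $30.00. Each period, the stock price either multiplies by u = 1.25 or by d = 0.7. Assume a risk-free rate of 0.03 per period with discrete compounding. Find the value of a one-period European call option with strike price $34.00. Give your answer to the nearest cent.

$2.04

Risk-neutral probability p = (1 + 0.03 − 0.7)/(1.25 − 0.7) = 0.3300/0.5500 = 0.6000
Terminal stock prices: S_u = 37.5, S_d = 21
Terminal payoffs (S − K): max(3.5, 0) = 3.5, max(-13, 0) = 0
Node 0 (S = 30): V_0 = 1/1.03·[0.6000·3.5000 + 0.4000·0.0000] = 2.0388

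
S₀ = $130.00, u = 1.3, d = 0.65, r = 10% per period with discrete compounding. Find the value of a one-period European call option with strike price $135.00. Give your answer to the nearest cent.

Risk-neutral probability p = (1 + 0.1 − 0.65)/(1.3 − 0.65) = 0.4500/0.6500 = 0.6923
Terminal stock prices: S_u = 169, S_d = 84.5
Terminal payoffs (S − K): max(34, 0) = 34, max(-50.5, 0) = 0
Node 0 (S = 130): V_0 = 1/1.1·[0.6923·34.0000 + 0.3077·0.0000] = 21.3986

$21.40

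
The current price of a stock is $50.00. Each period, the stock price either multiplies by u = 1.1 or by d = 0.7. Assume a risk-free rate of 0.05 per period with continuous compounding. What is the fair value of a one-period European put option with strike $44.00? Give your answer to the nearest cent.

$1.04

Risk-neutral probability p = (e^0.05 − 0.7)/(1.1 − 0.7) = 0.3513/0.4000 = 0.8782
Terminal stock prices: S_u = 55, S_d = 35
Terminal payoffs (K − S): max(-11, 0) = 0, max(9, 0) = 9
Node 0 (S = 50): V_0 = e^(−0.05)·[0.8782·0.0000 + 0.1218·9.0000] = 1.0429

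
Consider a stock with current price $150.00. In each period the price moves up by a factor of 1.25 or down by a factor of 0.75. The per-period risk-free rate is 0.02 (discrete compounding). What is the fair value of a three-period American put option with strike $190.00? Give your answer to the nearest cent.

Risk-neutral probability p = (1 + 0.02 − 0.75)/(1.25 − 0.75) = 0.2700/0.5000 = 0.5400
Terminal stock prices: S_uuu = 293, S_uud = 175.8, S_udd = 105.5, S_ddd = 63.28
Terminal payoffs (K − S): max(-103, 0) = 0, max(14.22, 0) = 14.22, max(84.53, 0) = 84.53, max(126.7, 0) = 126.7
Node uu (S = 234.4): continuation = 1/1.02·[0.5400·0.0000 + 0.4600·14.2188] = 6.4124; exercise value = 0.0000 ≤ continuation, so V_uu = 6.4124
Node ud (S = 140.6): continuation = 1/1.02·[0.5400·14.2188 + 0.4600·84.5312] = 45.6495; exercise value = 49.3750 > continuation, so V_ud = 49.3750 (exercise)
Node dd (S = 84.38): continuation = 1/1.02·[0.5400·84.5312 + 0.4600·126.7188] = 101.8995; exercise value = 105.6250 > continuation, so V_dd = 105.6250 (exercise)
Node u (S = 187.5): continuation = 1/1.02·[0.5400·6.4124 + 0.4600·49.3750] = 25.6619; exercise value = 2.5000 ≤ continuation, so V_u = 25.6619
Node d (S = 112.5): continuation = 1/1.02·[0.5400·49.3750 + 0.4600·105.6250] = 73.7745; exercise value = 77.5000 > continuation, so V_d = 77.5000 (exercise)
Node 0 (S = 150): continuation = 1/1.02·[0.5400·25.6619 + 0.4600·77.5000] = 48.5367; exercise value = 40.0000 ≤ continuation, so V_0 = 48.5367

$48.54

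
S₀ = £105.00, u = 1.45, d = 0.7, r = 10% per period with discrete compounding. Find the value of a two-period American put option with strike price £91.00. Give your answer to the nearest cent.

£7.42

Risk-neutral probability p = (1 + 0.1 − 0.7)/(1.45 − 0.7) = 0.4000/0.7500 = 0.5333
Terminal stock prices: S_uu = 220.8, S_ud = 106.6, S_dd = 51.45
Terminal payoffs (K − S): max(-129.8, 0) = 0, max(-15.57, 0) = 0, max(39.55, 0) = 39.55
Node u (S = 152.2): continuation = 1/1.1·[0.5333·0.0000 + 0.4667·0.0000] = 0.0000; exercise value = 0.0000 ≤ continuation, so V_u = 0.0000
Node d (S = 73.5): continuation = 1/1.1·[0.5333·0.0000 + 0.4667·39.5500] = 16.7788; exercise value = 17.5000 > continuation, so V_d = 17.5000 (exercise)
Node 0 (S = 105): continuation = 1/1.1·[0.5333·0.0000 + 0.4667·17.5000] = 7.4242; exercise value = 0.0000 ≤ continuation, so V_0 = 7.4242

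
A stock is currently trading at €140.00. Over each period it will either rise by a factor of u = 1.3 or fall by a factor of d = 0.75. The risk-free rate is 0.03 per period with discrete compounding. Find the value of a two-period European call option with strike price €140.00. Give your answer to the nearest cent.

€23.60

Risk-neutral probability p = (1 + 0.03 − 0.75)/(1.3 − 0.75) = 0.2800/0.5500 = 0.5091
Terminal stock prices: S_uu = 236.6, S_ud = 136.5, S_dd = 78.75
Terminal payoffs (S − K): max(96.6, 0) = 96.6, max(-3.5, 0) = 0, max(-61.25, 0) = 0
Node u (S = 182): V_u = 1/1.03·[0.5091·96.6000 + 0.4909·0.0000] = 47.7458
Node d (S = 105): V_d = 1/1.03·[0.5091·0.0000 + 0.4909·0.0000] = 0.0000
Node 0 (S = 140): V_0 = 1/1.03·[0.5091·47.7458 + 0.4909·0.0000] = 23.5990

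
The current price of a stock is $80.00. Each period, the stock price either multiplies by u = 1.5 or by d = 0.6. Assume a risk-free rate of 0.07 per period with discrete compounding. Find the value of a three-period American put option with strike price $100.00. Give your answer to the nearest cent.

$29.32

Risk-neutral probability p = (1 + 0.07 − 0.6)/(1.5 − 0.6) = 0.4700/0.9000 = 0.5222
Terminal stock prices: S_uuu = 270, S_uud = 108, S_udd = 43.2, S_ddd = 17.28
Terminal payoffs (K − S): max(-170, 0) = 0, max(-8, 0) = 0, max(56.8, 0) = 56.8, max(82.72, 0) = 82.72
Node uu (S = 180): continuation = 1/1.07·[0.5222·0.0000 + 0.4778·0.0000] = 0.0000; exercise value = 0.0000 ≤ continuation, so V_uu = 0.0000
Node ud (S = 72): continuation = 1/1.07·[0.5222·0.0000 + 0.4778·56.8000] = 25.3624; exercise value = 28.0000 > continuation, so V_ud = 28.0000 (exercise)
Node dd (S = 28.8): continuation = 1/1.07·[0.5222·56.8000 + 0.4778·82.7200] = 64.6579; exercise value = 71.2000 > continuation, so V_dd = 71.2000 (exercise)
Node u (S = 120): continuation = 1/1.07·[0.5222·0.0000 + 0.4778·28.0000] = 12.5026; exercise value = 0.0000 ≤ continuation, so V_u = 12.5026
Node d (S = 48): continuation = 1/1.07·[0.5222·28.0000 + 0.4778·71.2000] = 45.4579; exercise value = 52.0000 > continuation, so V_d = 52.0000 (exercise)
Node 0 (S = 80): continuation = 1/1.07·[0.5222·12.5026 + 0.4778·52.0000] = 29.3211; exercise value = 20.0000 ≤ continuation, so V_0 = 29.3211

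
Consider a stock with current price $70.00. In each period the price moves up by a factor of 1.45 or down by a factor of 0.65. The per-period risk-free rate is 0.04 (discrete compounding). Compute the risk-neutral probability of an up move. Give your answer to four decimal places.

Risk-neutral probability p = (1 + 0.04 − 0.65)/(1.45 − 0.65) = 0.3900/0.8000 = 0.4875

p = 0.4875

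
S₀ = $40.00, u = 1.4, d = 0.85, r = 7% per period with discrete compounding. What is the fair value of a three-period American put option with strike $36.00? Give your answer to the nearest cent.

Risk-neutral probability p = (1 + 0.07 − 0.85)/(1.4 − 0.85) = 0.2200/0.5500 = 0.4000
Terminal stock prices: S_uuu = 109.8, S_uud = 66.64, S_udd = 40.46, S_ddd = 24.56
Terminal payoffs (K − S): max(-73.76, 0) = 0, max(-30.64, 0) = 0, max(-4.46, 0) = 0, max(11.44, 0) = 11.44
Node uu (S = 78.4): continuation = 1/1.07·[0.4000·0.0000 + 0.6000·0.0000] = 0.0000; exercise value = 0.0000 ≤ continuation, so V_uu = 0.0000
Node ud (S = 47.6): continuation = 1/1.07·[0.4000·0.0000 + 0.6000·0.0000] = 0.0000; exercise value = 0.0000 ≤ continuation, so V_ud = 0.0000
Node dd (S = 28.9): continuation = 1/1.07·[0.4000·0.0000 + 0.6000·11.4350] = 6.4121; exercise value = 7.1000 > continuation, so V_dd = 7.1000 (exercise)
Node u (S = 56): continuation = 1/1.07·[0.4000·0.0000 + 0.6000·0.0000] = 0.0000; exercise value = 0.0000 ≤ continuation, so V_u = 0.0000
Node d (S = 34): continuation = 1/1.07·[0.4000·0.0000 + 0.6000·7.1000] = 3.9813; exercise value = 2.0000 ≤ continuation, so V_d = 3.9813
Node 0 (S = 40): continuation = 1/1.07·[0.4000·0.0000 + 0.6000·3.9813] = 2.2325; exercise value = 0.0000 ≤ continuation, so V_0 = 2.2325

$2.23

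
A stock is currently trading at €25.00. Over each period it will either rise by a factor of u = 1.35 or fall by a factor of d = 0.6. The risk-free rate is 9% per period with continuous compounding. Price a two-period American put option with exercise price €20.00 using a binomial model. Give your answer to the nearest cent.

Risk-neutral probability p = (e^0.09 − 0.6)/(1.35 − 0.6) = 0.4942/0.7500 = 0.6589
Terminal stock prices: S_uu = 45.56, S_ud = 20.25, S_dd = 9
Terminal payoffs (K − S): max(-25.56, 0) = 0, max(-0.25, 0) = 0, max(11, 0) = 11
Node u (S = 33.75): continuation = e^(−0.09)·[0.6589·0.0000 + 0.3411·0.0000] = 0.0000; exercise value = 0.0000 ≤ continuation, so V_u = 0.0000
Node d (S = 15): continuation = e^(−0.09)·[0.6589·0.0000 + 0.3411·11.0000] = 3.4292; exercise value = 5.0000 > continuation, so V_d = 5.0000 (exercise)
Node 0 (S = 25): continuation = e^(−0.09)·[0.6589·0.0000 + 0.3411·5.0000] = 1.5587; exercise value = 0.0000 ≤ continuation, so V_0 = 1.5587

€1.56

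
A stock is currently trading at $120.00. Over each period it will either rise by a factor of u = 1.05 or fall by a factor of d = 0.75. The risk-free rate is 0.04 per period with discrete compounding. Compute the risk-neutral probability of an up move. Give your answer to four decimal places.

Risk-neutral probability p = (1 + 0.04 − 0.75)/(1.05 − 0.75) = 0.2900/0.3000 = 0.9667

p = 0.9667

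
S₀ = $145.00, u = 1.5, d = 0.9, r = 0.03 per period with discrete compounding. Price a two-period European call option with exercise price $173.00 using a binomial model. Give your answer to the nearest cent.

$14.06

Risk-neutral probability p = (1 + 0.03 − 0.9)/(1.5 − 0.9) = 0.1300/0.6000 = 0.2167
Terminal stock prices: S_uu = 326.2, S_ud = 195.8, S_dd = 117.5
Terminal payoffs (S − K): max(153.2, 0) = 153.2, max(22.75, 0) = 22.75, max(-55.55, 0) = 0
Node u (S = 217.5): V_u = 1/1.03·[0.2167·153.2500 + 0.7833·22.7500] = 49.5388
Node d (S = 130.5): V_d = 1/1.03·[0.2167·22.7500 + 0.7833·0.0000] = 4.7856
Node 0 (S = 145): V_0 = 1/1.03·[0.2167·49.5388 + 0.7833·4.7856] = 14.0603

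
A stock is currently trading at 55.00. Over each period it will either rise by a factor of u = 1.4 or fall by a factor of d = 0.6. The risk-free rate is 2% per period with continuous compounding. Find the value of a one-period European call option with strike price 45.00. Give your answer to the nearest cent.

16.48

Risk-neutral probability p = (e^0.02 − 0.6)/(1.4 − 0.6) = 0.4202/0.8000 = 0.5253
Terminal stock prices: S_u = 77, S_d = 33
Terminal payoffs (S − K): max(32, 0) = 32, max(-12, 0) = 0
Node 0 (S = 55): V_0 = e^(−0.02)·[0.5253·32.0000 + 0.4747·0.0000] = 16.4752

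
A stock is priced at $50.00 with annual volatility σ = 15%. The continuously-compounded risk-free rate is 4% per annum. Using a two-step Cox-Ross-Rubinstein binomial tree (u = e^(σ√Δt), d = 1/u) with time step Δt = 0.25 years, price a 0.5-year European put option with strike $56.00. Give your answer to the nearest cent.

$5.51

CRR parameters: u = e^(σ√Δt) = e^(0.15·√0.25) = 1.0779, d = 1/u = 0.9277
Per-period rate: rΔt = 0.04·0.25 = 0.01, so R = e^0.01 = 1.0101
Risk-neutral probability p = (e^0.01 − 0.9277)/(1.0779 − 0.9277) = 0.0823/0.1501 = 0.5482
Terminal stock prices: S_uu = 58.09, S_ud = 50, S_dd = 43.04
Terminal payoffs (K − S): max(-2.092, 0) = 0, max(6, 0) = 6, max(12.96, 0) = 12.96
Node u (S = 53.89): V_u = e^(−0.01)·[0.5482·0.0000 + 0.4518·6.0000] = 2.6838
Node d (S = 46.39): V_d = e^(−0.01)·[0.5482·6.0000 + 0.4518·12.9646] = 9.0556
Node 0 (S = 50): V_0 = e^(−0.01)·[0.5482·2.6838 + 0.4518·9.0556] = 5.5073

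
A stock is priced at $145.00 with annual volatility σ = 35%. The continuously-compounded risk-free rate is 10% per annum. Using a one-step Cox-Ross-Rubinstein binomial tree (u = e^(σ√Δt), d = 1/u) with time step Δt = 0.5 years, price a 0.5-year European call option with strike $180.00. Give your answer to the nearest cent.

$2.94

CRR parameters: u = e^(σ√Δt) = e^(0.35·√0.5) = 1.2808, d = 1/u = 0.7808
Per-period rate: rΔt = 0.1·0.5 = 0.05, so R = e^0.05 = 1.0513
Risk-neutral probability p = (e^0.05 − 0.7808)/(1.2808 − 0.7808) = 0.2705/0.5000 = 0.5410
Terminal stock prices: S_u = 185.7, S_d = 113.2
Terminal payoffs (S − K): max(5.716, 0) = 5.716, max(-66.79, 0) = 0
Node 0 (S = 145): V_0 = e^(−0.05)·[0.5410·5.7165 + 0.4590·0.0000] = 2.9416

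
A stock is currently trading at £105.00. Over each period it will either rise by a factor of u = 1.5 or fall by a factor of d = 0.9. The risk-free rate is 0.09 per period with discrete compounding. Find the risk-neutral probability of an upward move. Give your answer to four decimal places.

Risk-neutral probability p = (1 + 0.09 − 0.9)/(1.5 − 0.9) = 0.1900/0.6000 = 0.3167

p = 0.3167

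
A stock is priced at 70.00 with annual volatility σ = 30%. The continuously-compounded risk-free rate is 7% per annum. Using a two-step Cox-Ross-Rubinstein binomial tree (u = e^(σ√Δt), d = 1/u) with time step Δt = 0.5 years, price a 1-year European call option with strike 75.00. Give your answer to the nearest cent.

8.39

CRR parameters: u = e^(σ√Δt) = e^(0.3·√0.5) = 1.2363, d = 1/u = 0.8089
Per-period rate: rΔt = 0.07·0.5 = 0.035, so R = e^0.035 = 1.0356
Risk-neutral probability p = (e^0.035 − 0.8089)/(1.2363 − 0.8089) = 0.2268/0.4275 = 0.5305
Terminal stock prices: S_uu = 107, S_ud = 70, S_dd = 45.8
Terminal payoffs (S − K): max(31.99, 0) = 31.99, max(-5, 0) = 0, max(-29.2, 0) = 0
Node u (S = 86.54): V_u = e^(−0.035)·[0.5305·31.9926 + 0.4695·0.0000] = 16.3882
Node d (S = 56.62): V_d = e^(−0.035)·[0.5305·0.0000 + 0.4695·0.0000] = 0.0000
Node 0 (S = 70): V_0 = e^(−0.035)·[0.5305·16.3882 + 0.4695·0.0000] = 8.3948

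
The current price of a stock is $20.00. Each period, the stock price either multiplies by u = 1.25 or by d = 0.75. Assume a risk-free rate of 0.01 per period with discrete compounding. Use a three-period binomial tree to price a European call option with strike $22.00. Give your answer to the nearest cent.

Risk-neutral probability p = (1 + 0.01 − 0.75)/(1.25 − 0.75) = 0.2600/0.5000 = 0.5200
Terminal stock prices: S_uuu = 39.06, S_uud = 23.44, S_udd = 14.06, S_ddd = 8.438
Terminal payoffs (S − K): max(17.06, 0) = 17.06, max(1.438, 0) = 1.438, max(-7.938, 0) = 0, max(-13.56, 0) = 0
Node uu (S = 31.25): V_uu = 1/1.01·[0.5200·17.0625 + 0.4800·1.4375] = 9.4678
Node ud (S = 18.75): V_ud = 1/1.01·[0.5200·1.4375 + 0.4800·0.0000] = 0.7401
Node dd (S = 11.25): V_dd = 1/1.01·[0.5200·0.0000 + 0.4800·0.0000] = 0.0000
Node u (S = 25): V_u = 1/1.01·[0.5200·9.4678 + 0.4800·0.7401] = 5.2263
Node d (S = 15): V_d = 1/1.01·[0.5200·0.7401 + 0.4800·0.0000] = 0.3810
Node 0 (S = 20): V_0 = 1/1.01·[0.5200·5.2263 + 0.4800·0.3810] = 2.8718

$2.87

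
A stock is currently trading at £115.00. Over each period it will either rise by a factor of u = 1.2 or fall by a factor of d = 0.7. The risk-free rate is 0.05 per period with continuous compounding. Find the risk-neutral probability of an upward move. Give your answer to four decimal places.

Risk-neutral probability p = (e^0.05 − 0.7)/(1.2 − 0.7) = 0.3513/0.5000 = 0.7025

p = 0.7025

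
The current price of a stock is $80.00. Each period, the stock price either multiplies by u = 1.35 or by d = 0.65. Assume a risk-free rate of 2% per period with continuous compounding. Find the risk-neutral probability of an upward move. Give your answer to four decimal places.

Risk-neutral probability p = (e^0.02 − 0.65)/(1.35 − 0.65) = 0.3702/0.7000 = 0.5289

p = 0.5289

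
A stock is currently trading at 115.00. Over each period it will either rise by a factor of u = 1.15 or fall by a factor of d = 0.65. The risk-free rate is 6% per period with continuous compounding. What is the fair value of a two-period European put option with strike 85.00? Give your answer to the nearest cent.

Risk-neutral probability p = (e^0.06 − 0.65)/(1.15 − 0.65) = 0.4118/0.5000 = 0.8237
Terminal stock prices: S_uu = 152.1, S_ud = 85.96, S_dd = 48.59
Terminal payoffs (K − S): max(-67.09, 0) = 0, max(-0.9625, 0) = 0, max(36.41, 0) = 36.41
Node u (S = 132.2): V_u = e^(−0.06)·[0.8237·0.0000 + 0.1763·0.0000] = 0.0000
Node d (S = 74.75): V_d = e^(−0.06)·[0.8237·0.0000 + 0.1763·36.4125] = 6.0466
Node 0 (S = 115): V_0 = e^(−0.06)·[0.8237·0.0000 + 0.1763·6.0466] = 1.0041

1.00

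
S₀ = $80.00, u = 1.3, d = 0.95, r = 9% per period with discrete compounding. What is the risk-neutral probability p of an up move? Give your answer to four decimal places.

Risk-neutral probability p = (1 + 0.09 − 0.95)/(1.3 − 0.95) = 0.1400/0.3500 = 0.4000

p = 0.4000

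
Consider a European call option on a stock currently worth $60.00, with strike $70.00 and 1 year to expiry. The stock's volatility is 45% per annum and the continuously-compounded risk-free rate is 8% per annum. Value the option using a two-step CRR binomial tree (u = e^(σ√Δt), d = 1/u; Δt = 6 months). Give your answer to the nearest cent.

$9.39

CRR parameters: u = e^(σ√Δt) = e^(0.45·√0.5) = 1.3746, d = 1/u = 0.7275
Per-period rate: rΔt = 0.08·0.5 = 0.04, so R = e^0.04 = 1.0408
Risk-neutral probability p = (e^0.04 − 0.7275)/(1.3746 − 0.7275) = 0.3134/0.6472 = 0.4842
Terminal stock prices: S_uu = 113.4, S_ud = 60, S_dd = 31.75
Terminal payoffs (S − K): max(43.38, 0) = 43.38, max(-10, 0) = 0, max(-38.25, 0) = 0
Node u (S = 82.48): V_u = e^(−0.04)·[0.4842·43.3795 + 0.5158·0.0000] = 20.1797
Node d (S = 43.65): V_d = e^(−0.04)·[0.4842·0.0000 + 0.5158·0.0000] = 0.0000
Node 0 (S = 60): V_0 = e^(−0.04)·[0.4842·20.1797 + 0.5158·0.0000] = 9.3873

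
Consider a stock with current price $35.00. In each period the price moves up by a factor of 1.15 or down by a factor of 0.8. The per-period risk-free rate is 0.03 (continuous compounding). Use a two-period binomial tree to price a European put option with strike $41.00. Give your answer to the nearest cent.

$5.77

Risk-neutral probability p = (e^0.03 − 0.8)/(1.15 − 0.8) = 0.2305/0.3500 = 0.6584
Terminal stock prices: S_uu = 46.29, S_ud = 32.2, S_dd = 22.4
Terminal payoffs (K − S): max(-5.287, 0) = 0, max(8.8, 0) = 8.8, max(18.6, 0) = 18.6
Node u (S = 40.25): V_u = e^(−0.03)·[0.6584·0.0000 + 0.3416·8.8000] = 2.9169
Node d (S = 28): V_d = e^(−0.03)·[0.6584·8.8000 + 0.3416·18.6000] = 11.7883
Node 0 (S = 35): V_0 = e^(−0.03)·[0.6584·2.9169 + 0.3416·11.7883] = 5.7712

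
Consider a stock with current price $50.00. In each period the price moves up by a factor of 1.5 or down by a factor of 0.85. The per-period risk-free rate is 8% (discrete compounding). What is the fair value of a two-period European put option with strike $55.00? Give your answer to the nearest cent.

$6.76

Risk-neutral probability p = (1 + 0.08 − 0.85)/(1.5 − 0.85) = 0.2300/0.6500 = 0.3538
Terminal stock prices: S_uu = 112.5, S_ud = 63.75, S_dd = 36.12
Terminal payoffs (K − S): max(-57.5, 0) = 0, max(-8.75, 0) = 0, max(18.88, 0) = 18.88
Node u (S = 75): V_u = 1/1.08·[0.3538·0.0000 + 0.6462·0.0000] = 0.0000
Node d (S = 42.5): V_d = 1/1.08·[0.3538·0.0000 + 0.6462·18.8750] = 11.2927
Node 0 (S = 50): V_0 = 1/1.08·[0.3538·0.0000 + 0.6462·11.2927] = 6.7563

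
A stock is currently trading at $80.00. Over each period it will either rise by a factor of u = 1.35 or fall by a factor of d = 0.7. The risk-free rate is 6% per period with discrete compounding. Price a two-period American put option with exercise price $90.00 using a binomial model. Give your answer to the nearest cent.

Risk-neutral probability p = (1 + 0.06 − 0.7)/(1.35 − 0.7) = 0.3600/0.6500 = 0.5538
Terminal stock prices: S_uu = 145.8, S_ud = 75.6, S_dd = 39.2
Terminal payoffs (K − S): max(-55.8, 0) = 0, max(14.4, 0) = 14.4, max(50.8, 0) = 50.8
Node u (S = 108): continuation = 1/1.06·[0.5538·0.0000 + 0.4462·14.4000] = 6.0610; exercise value = 0.0000 ≤ continuation, so V_u = 6.0610
Node d (S = 56): continuation = 1/1.06·[0.5538·14.4000 + 0.4462·50.8000] = 28.9057; exercise value = 34.0000 > continuation, so V_d = 34.0000 (exercise)
Node 0 (S = 80): continuation = 1/1.06·[0.5538·6.0610 + 0.4462·34.0000] = 17.4774; exercise value = 10.0000 ≤ continuation, so V_0 = 17.4774

$17.48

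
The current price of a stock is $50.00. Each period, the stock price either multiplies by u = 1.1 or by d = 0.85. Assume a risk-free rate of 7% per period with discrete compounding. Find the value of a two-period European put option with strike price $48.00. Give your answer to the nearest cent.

Risk-neutral probability p = (1 + 0.07 − 0.85)/(1.1 − 0.85) = 0.2200/0.2500 = 0.8800
Terminal stock prices: S_uu = 60.5, S_ud = 46.75, S_dd = 36.12
Terminal payoffs (K − S): max(-12.5, 0) = 0, max(1.25, 0) = 1.25, max(11.88, 0) = 11.88
Node u (S = 55): V_u = 1/1.07·[0.8800·0.0000 + 0.1200·1.2500] = 0.1402
Node d (S = 42.5): V_d = 1/1.07·[0.8800·1.2500 + 0.1200·11.8750] = 2.3598
Node 0 (S = 50): V_0 = 1/1.07·[0.8800·0.1402 + 0.1200·2.3598] = 0.3799

$0.38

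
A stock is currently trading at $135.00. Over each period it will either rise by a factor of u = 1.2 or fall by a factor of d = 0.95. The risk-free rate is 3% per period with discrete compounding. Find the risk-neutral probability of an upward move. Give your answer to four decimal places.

p = 0.3200

Risk-neutral probability p = (1 + 0.03 − 0.95)/(1.2 − 0.95) = 0.0800/0.2500 = 0.3200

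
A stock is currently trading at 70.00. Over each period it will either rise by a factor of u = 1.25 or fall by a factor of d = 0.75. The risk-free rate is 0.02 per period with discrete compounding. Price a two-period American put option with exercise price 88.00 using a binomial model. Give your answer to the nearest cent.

Risk-neutral probability p = (1 + 0.02 − 0.75)/(1.25 − 0.75) = 0.2700/0.5000 = 0.5400
Terminal stock prices: S_uu = 109.4, S_ud = 65.62, S_dd = 39.38
Terminal payoffs (K − S): max(-21.38, 0) = 0, max(22.38, 0) = 22.38, max(48.62, 0) = 48.62
Node u (S = 87.5): continuation = 1/1.02·[0.5400·0.0000 + 0.4600·22.3750] = 10.0907; exercise value = 0.5000 ≤ continuation, so V_u = 10.0907
Node d (S = 52.5): continuation = 1/1.02·[0.5400·22.3750 + 0.4600·48.6250] = 33.7745; exercise value = 35.5000 > continuation, so V_d = 35.5000 (exercise)
Node 0 (S = 70): continuation = 1/1.02·[0.5400·10.0907 + 0.4600·35.5000] = 21.3519; exercise value = 18.0000 ≤ continuation, so V_0 = 21.3519

21.35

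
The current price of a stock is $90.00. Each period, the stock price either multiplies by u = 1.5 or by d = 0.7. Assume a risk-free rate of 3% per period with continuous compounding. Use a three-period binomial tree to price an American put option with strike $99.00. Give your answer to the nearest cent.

$26.36

Risk-neutral probability p = (e^0.03 − 0.7)/(1.5 − 0.7) = 0.3305/0.8000 = 0.4131
Terminal stock prices: S_uuu = 303.8, S_uud = 141.8, S_udd = 66.15, S_ddd = 30.87
Terminal payoffs (K − S): max(-204.8, 0) = 0, max(-42.75, 0) = 0, max(32.85, 0) = 32.85, max(68.13, 0) = 68.13
Node uu (S = 202.5): continuation = e^(−0.03)·[0.4131·0.0000 + 0.5869·0.0000] = 0.0000; exercise value = 0.0000 ≤ continuation, so V_uu = 0.0000
Node ud (S = 94.5): continuation = e^(−0.03)·[0.4131·0.0000 + 0.5869·32.8500] = 18.7109; exercise value = 4.5000 ≤ continuation, so V_ud = 18.7109
Node dd (S = 44.1): continuation = e^(−0.03)·[0.4131·32.8500 + 0.5869·68.1300] = 51.9741; exercise value = 54.9000 > continuation, so V_dd = 54.9000 (exercise)
Node u (S = 135): continuation = e^(−0.03)·[0.4131·0.0000 + 0.5869·18.7109] = 10.6574; exercise value = 0.0000 ≤ continuation, so V_u = 10.6574
Node d (S = 63): continuation = e^(−0.03)·[0.4131·18.7109 + 0.5869·54.9000] = 38.7707; exercise value = 36.0000 ≤ continuation, so V_d = 38.7707
Node 0 (S = 90): continuation = e^(−0.03)·[0.4131·10.6574 + 0.5869·38.7707] = 26.3554; exercise value = 9.0000 ≤ continuation, so V_0 = 26.3554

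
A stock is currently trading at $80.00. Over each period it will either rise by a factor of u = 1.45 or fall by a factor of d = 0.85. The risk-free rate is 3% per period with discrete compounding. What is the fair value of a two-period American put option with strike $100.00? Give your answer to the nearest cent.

Risk-neutral probability p = (1 + 0.03 − 0.85)/(1.45 − 0.85) = 0.1800/0.6000 = 0.3000
Terminal stock prices: S_uu = 168.2, S_ud = 98.6, S_dd = 57.8
Terminal payoffs (K − S): max(-68.2, 0) = 0, max(1.4, 0) = 1.4, max(42.2, 0) = 42.2
Node u (S = 116): continuation = 1/1.03·[0.3000·0.0000 + 0.7000·1.4000] = 0.9515; exercise value = 0.0000 ≤ continuation, so V_u = 0.9515
Node d (S = 68): continuation = 1/1.03·[0.3000·1.4000 + 0.7000·42.2000] = 29.0874; exercise value = 32.0000 > continuation, so V_d = 32.0000 (exercise)
Node 0 (S = 80): continuation = 1/1.03·[0.3000·0.9515 + 0.7000·32.0000] = 22.0247; exercise value = 20.0000 ≤ continuation, so V_0 = 22.0247

$22.02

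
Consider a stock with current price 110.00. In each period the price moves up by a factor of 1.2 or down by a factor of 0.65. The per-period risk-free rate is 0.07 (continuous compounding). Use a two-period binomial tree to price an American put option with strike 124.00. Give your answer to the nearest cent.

Risk-neutral probability p = (e^0.07 − 0.65)/(1.2 − 0.65) = 0.4225/0.5500 = 0.7682
Terminal stock prices: S_uu = 158.4, S_ud = 85.8, S_dd = 46.48
Terminal payoffs (K − S): max(-34.4, 0) = 0, max(38.2, 0) = 38.2, max(77.53, 0) = 77.53
Node u (S = 132): continuation = e^(−0.07)·[0.7682·0.0000 + 0.2318·38.2000] = 8.2562; exercise value = 0.0000 ≤ continuation, so V_u = 8.2562
Node d (S = 71.5): continuation = e^(−0.07)·[0.7682·38.2000 + 0.2318·77.5250] = 44.1168; exercise value = 52.5000 > continuation, so V_d = 52.5000 (exercise)
Node 0 (S = 110): continuation = e^(−0.07)·[0.7682·8.2562 + 0.2318·52.5000] = 17.2606; exercise value = 14.0000 ≤ continuation, so V_0 = 17.2606

17.26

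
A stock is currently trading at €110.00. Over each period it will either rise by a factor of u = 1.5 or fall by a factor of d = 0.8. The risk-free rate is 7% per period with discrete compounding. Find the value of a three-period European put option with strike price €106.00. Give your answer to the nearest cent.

€9.54

Risk-neutral probability p = (1 + 0.07 − 0.8)/(1.5 − 0.8) = 0.2700/0.7000 = 0.3857
Terminal stock prices: S_uuu = 371.2, S_uud = 198, S_udd = 105.6, S_ddd = 56.32
Terminal payoffs (K − S): max(-265.2, 0) = 0, max(-92, 0) = 0, max(0.4, 0) = 0.4, max(49.68, 0) = 49.68
Node uu (S = 247.5): V_uu = 1/1.07·[0.3857·0.0000 + 0.6143·0.0000] = 0.0000
Node ud (S = 132): V_ud = 1/1.07·[0.3857·0.0000 + 0.6143·0.4000] = 0.2296
Node dd (S = 70.4): V_dd = 1/1.07·[0.3857·0.4000 + 0.6143·49.6800] = 28.6654
Node u (S = 165): V_u = 1/1.07·[0.3857·0.0000 + 0.6143·0.2296] = 0.1318
Node d (S = 88): V_d = 1/1.07·[0.3857·0.2296 + 0.6143·28.6654] = 16.5396
Node 0 (S = 110): V_0 = 1/1.07·[0.3857·0.1318 + 0.6143·16.5396] = 9.5429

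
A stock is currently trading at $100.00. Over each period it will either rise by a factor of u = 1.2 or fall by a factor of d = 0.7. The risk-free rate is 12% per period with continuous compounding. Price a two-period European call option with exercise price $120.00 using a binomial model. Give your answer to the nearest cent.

$13.80

Risk-neutral probability p = (e^0.12 − 0.7)/(1.2 − 0.7) = 0.4275/0.5000 = 0.8550
Terminal stock prices: S_uu = 144, S_ud = 84, S_dd = 49
Terminal payoffs (S − K): max(24, 0) = 24, max(-36, 0) = 0, max(-71, 0) = 0
Node u (S = 120): V_u = e^(−0.12)·[0.8550·24.0000 + 0.1450·0.0000] = 18.1995
Node d (S = 70): V_d = e^(−0.12)·[0.8550·0.0000 + 0.1450·0.0000] = 0.0000
Node 0 (S = 100): V_0 = e^(−0.12)·[0.8550·18.1995 + 0.1450·0.0000] = 13.8009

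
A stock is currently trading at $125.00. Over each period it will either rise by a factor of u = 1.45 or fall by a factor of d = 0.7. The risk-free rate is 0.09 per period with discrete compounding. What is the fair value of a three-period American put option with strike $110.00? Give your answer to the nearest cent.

$13.37

Risk-neutral probability p = (1 + 0.09 − 0.7)/(1.45 − 0.7) = 0.3900/0.7500 = 0.5200
Terminal stock prices: S_uuu = 381.1, S_uud = 184, S_udd = 88.81, S_ddd = 42.87
Terminal payoffs (K − S): max(-271.1, 0) = 0, max(-73.97, 0) = 0, max(21.19, 0) = 21.19, max(67.12, 0) = 67.12
Node uu (S = 262.8): continuation = 1/1.09·[0.5200·0.0000 + 0.4800·0.0000] = 0.0000; exercise value = 0.0000 ≤ continuation, so V_uu = 0.0000
Node ud (S = 126.9): continuation = 1/1.09·[0.5200·0.0000 + 0.4800·21.1875] = 9.3303; exercise value = 0.0000 ≤ continuation, so V_ud = 9.3303
Node dd (S = 61.25): continuation = 1/1.09·[0.5200·21.1875 + 0.4800·67.1250] = 39.6674; exercise value = 48.7500 > continuation, so V_dd = 48.7500 (exercise)
Node u (S = 181.2): continuation = 1/1.09·[0.5200·0.0000 + 0.4800·9.3303] = 4.1087; exercise value = 0.0000 ≤ continuation, so V_u = 4.1087
Node d (S = 87.5): continuation = 1/1.09·[0.5200·9.3303 + 0.4800·48.7500] = 25.9190; exercise value = 22.5000 ≤ continuation, so V_d = 25.9190
Node 0 (S = 125): continuation = 1/1.09·[0.5200·4.1087 + 0.4800·25.9190] = 13.3740; exercise value = 0.0000 ≤ continuation, so V_0 = 13.3740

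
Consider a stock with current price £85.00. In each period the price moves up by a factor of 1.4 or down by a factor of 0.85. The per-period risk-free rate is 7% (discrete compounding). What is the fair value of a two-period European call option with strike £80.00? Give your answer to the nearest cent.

£20.97

Risk-neutral probability p = (1 + 0.07 − 0.85)/(1.4 − 0.85) = 0.2200/0.5500 = 0.4000
Terminal stock prices: S_uu = 166.6, S_ud = 101.1, S_dd = 61.41
Terminal payoffs (S − K): max(86.6, 0) = 86.6, max(21.15, 0) = 21.15, max(-18.59, 0) = 0
Node u (S = 119): V_u = 1/1.07·[0.4000·86.6000 + 0.6000·21.1500] = 44.2336
Node d (S = 72.25): V_d = 1/1.07·[0.4000·21.1500 + 0.6000·0.0000] = 7.9065
Node 0 (S = 85): V_0 = 1/1.07·[0.4000·44.2336 + 0.6000·7.9065] = 20.9695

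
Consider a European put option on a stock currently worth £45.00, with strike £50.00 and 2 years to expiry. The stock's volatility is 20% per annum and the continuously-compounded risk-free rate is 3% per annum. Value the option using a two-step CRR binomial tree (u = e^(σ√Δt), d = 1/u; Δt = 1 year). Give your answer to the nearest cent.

CRR parameters: u = e^(σ√Δt) = e^(0.2·√1) = 1.2214, d = 1/u = 0.8187
Per-period rate: rΔt = 0.03·1 = 0.03, so R = e^0.03 = 1.0305
Risk-neutral probability p = (e^0.03 − 0.8187)/(1.2214 − 0.8187) = 0.2117/0.4027 = 0.5258
Terminal stock prices: S_uu = 67.13, S_ud = 45, S_dd = 30.16
Terminal payoffs (K − S): max(-17.13, 0) = 0, max(5, 0) = 5, max(19.84, 0) = 19.84
Node u (S = 54.96): V_u = e^(−0.03)·[0.5258·0.0000 + 0.4742·5.0000] = 2.3009
Node d (S = 36.84): V_d = e^(−0.03)·[0.5258·5.0000 + 0.4742·19.8356] = 11.6794
Node 0 (S = 45): V_0 = e^(−0.03)·[0.5258·2.3009 + 0.4742·11.6794] = 6.5488

£6.55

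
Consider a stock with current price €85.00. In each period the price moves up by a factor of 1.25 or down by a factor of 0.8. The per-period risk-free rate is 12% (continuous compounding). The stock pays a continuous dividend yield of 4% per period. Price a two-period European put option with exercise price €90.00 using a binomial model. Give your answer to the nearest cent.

Per-period risk-free factor R = e^0.12 = 1.1275; dividend-adjusted growth = e^(0.12−0.04) = 1.0833.
Risk-neutral probability p = (1.0833 − 0.8)/(1.25 − 0.8) = 0.2833/0.4500 = 0.6295
Terminal stock prices: S_uu = 132.8, S_ud = 85, S_dd = 54.4
Terminal payoffs (K − S): max(-42.81, 0) = 0, max(5, 0) = 5, max(35.6, 0) = 35.6
Node u (S = 106.2): V_u = e^(−0.12)·[0.6295·0.0000 + 0.3705·5.0000] = 1.6429
Node d (S = 68): V_d = e^(−0.12)·[0.6295·5.0000 + 0.3705·35.6000] = 14.4892
Node 0 (S = 85): V_0 = e^(−0.12)·[0.6295·1.6429 + 0.3705·14.4892] = 5.6781

€5.68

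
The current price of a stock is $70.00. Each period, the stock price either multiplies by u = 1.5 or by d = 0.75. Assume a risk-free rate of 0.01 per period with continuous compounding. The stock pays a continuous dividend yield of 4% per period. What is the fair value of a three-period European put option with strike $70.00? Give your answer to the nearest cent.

Per-period risk-free factor R = e^0.01 = 1.0101; dividend-adjusted growth = e^(0.01−0.04) = 0.9704.
Risk-neutral probability p = (0.9704 − 0.75)/(1.5 − 0.75) = 0.2204/0.7500 = 0.2939
Terminal stock prices: S_uuu = 236.2, S_uud = 118.1, S_udd = 59.06, S_ddd = 29.53
Terminal payoffs (K − S): max(-166.2, 0) = 0, max(-48.12, 0) = 0, max(10.94, 0) = 10.94, max(40.47, 0) = 40.47
Node uu (S = 157.5): V_uu = e^(−0.01)·[0.2939·0.0000 + 0.7061·0.0000] = 0.0000
Node ud (S = 78.75): V_ud = e^(−0.01)·[0.2939·0.0000 + 0.7061·10.9375] = 7.6458
Node dd (S = 39.38): V_dd = e^(−0.01)·[0.2939·10.9375 + 0.7061·40.4688] = 31.4724
Node u (S = 105): V_u = e^(−0.01)·[0.2939·0.0000 + 0.7061·7.6458] = 5.3448
Node d (S = 52.5): V_d = e^(−0.01)·[0.2939·7.6458 + 0.7061·31.4724] = 24.2256
Node 0 (S = 70): V_0 = e^(−0.01)·[0.2939·5.3448 + 0.7061·24.2256] = 18.4902

$18.49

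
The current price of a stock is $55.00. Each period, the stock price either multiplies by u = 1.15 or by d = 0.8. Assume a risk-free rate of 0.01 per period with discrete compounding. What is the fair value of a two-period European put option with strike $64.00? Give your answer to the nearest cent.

$10.82

Risk-neutral probability p = (1 + 0.01 − 0.8)/(1.15 − 0.8) = 0.2100/0.3500 = 0.6000
Terminal stock prices: S_uu = 72.74, S_ud = 50.6, S_dd = 35.2
Terminal payoffs (K − S): max(-8.737, 0) = 0, max(13.4, 0) = 13.4, max(28.8, 0) = 28.8
Node u (S = 63.25): V_u = 1/1.01·[0.6000·0.0000 + 0.4000·13.4000] = 5.3069
Node d (S = 44): V_d = 1/1.01·[0.6000·13.4000 + 0.4000·28.8000] = 19.3663
Node 0 (S = 55): V_0 = 1/1.01·[0.6000·5.3069 + 0.4000·19.3663] = 10.8225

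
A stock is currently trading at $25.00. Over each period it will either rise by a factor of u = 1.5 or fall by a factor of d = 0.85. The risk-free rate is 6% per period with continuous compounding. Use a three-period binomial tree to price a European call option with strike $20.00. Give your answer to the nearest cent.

$9.48

Risk-neutral probability p = (e^0.06 − 0.85)/(1.5 − 0.85) = 0.2118/0.6500 = 0.3259
Terminal stock prices: S_uuu = 84.38, S_uud = 47.81, S_udd = 27.09, S_ddd = 15.35
Terminal payoffs (S − K): max(64.38, 0) = 64.38, max(27.81, 0) = 27.81, max(7.094, 0) = 7.094, max(-4.647, 0) = 0
Node uu (S = 56.25): V_uu = e^(−0.06)·[0.3259·64.3750 + 0.6741·27.8125] = 37.4147
Node ud (S = 31.88): V_ud = e^(−0.06)·[0.3259·27.8125 + 0.6741·7.0937] = 13.0397
Node dd (S = 18.06): V_dd = e^(−0.06)·[0.3259·7.0937 + 0.6741·0.0000] = 2.1772
Node u (S = 37.5): V_u = e^(−0.06)·[0.3259·37.4147 + 0.6741·13.0397] = 19.7616
Node d (S = 21.25): V_d = e^(−0.06)·[0.3259·13.0397 + 0.6741·2.1772] = 5.3844
Node 0 (S = 25): V_0 = e^(−0.06)·[0.3259·19.7616 + 0.6741·5.3844] = 9.4835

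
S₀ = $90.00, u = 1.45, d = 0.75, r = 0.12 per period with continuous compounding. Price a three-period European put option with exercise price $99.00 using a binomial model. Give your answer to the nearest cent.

$10.30

Risk-neutral probability p = (e^0.12 − 0.75)/(1.45 − 0.75) = 0.3775/0.7000 = 0.5393
Terminal stock prices: S_uuu = 274.4, S_uud = 141.9, S_udd = 73.41, S_ddd = 37.97
Terminal payoffs (K − S): max(-175.4, 0) = 0, max(-42.92, 0) = 0, max(25.59, 0) = 25.59, max(61.03, 0) = 61.03
Node uu (S = 189.2): V_uu = e^(−0.12)·[0.5393·0.0000 + 0.4607·0.0000] = 0.0000
Node ud (S = 97.88): V_ud = e^(−0.12)·[0.5393·0.0000 + 0.4607·25.5938] = 10.4581
Node dd (S = 50.62): V_dd = e^(−0.12)·[0.5393·25.5938 + 0.4607·61.0312] = 37.1801
Node u (S = 130.5): V_u = e^(−0.12)·[0.5393·0.0000 + 0.4607·10.4581] = 4.2734
Node d (S = 67.5): V_d = e^(−0.12)·[0.5393·10.4581 + 0.4607·37.1801] = 20.1947
Node 0 (S = 90): V_0 = e^(−0.12)·[0.5393·4.2734 + 0.4607·20.1947] = 10.2959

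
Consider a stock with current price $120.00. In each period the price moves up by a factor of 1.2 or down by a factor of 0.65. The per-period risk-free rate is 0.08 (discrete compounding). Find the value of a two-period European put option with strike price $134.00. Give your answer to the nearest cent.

$15.22

Risk-neutral probability p = (1 + 0.08 − 0.65)/(1.2 − 0.65) = 0.4300/0.5500 = 0.7818
Terminal stock prices: S_uu = 172.8, S_ud = 93.6, S_dd = 50.7
Terminal payoffs (K − S): max(-38.8, 0) = 0, max(40.4, 0) = 40.4, max(83.3, 0) = 83.3
Node u (S = 144): V_u = 1/1.08·[0.7818·0.0000 + 0.2182·40.4000] = 8.1616
Node d (S = 78): V_d = 1/1.08·[0.7818·40.4000 + 0.2182·83.3000] = 46.0741
Node 0 (S = 120): V_0 = 1/1.08·[0.7818·8.1616 + 0.2182·46.0741] = 15.2161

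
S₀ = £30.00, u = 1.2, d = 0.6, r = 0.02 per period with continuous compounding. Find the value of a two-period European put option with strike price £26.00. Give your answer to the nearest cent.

Risk-neutral probability p = (e^0.02 − 0.6)/(1.2 − 0.6) = 0.4202/0.6000 = 0.7003
Terminal stock prices: S_uu = 43.2, S_ud = 21.6, S_dd = 10.8
Terminal payoffs (K − S): max(-17.2, 0) = 0, max(4.4, 0) = 4.4, max(15.2, 0) = 15.2
Node u (S = 36): V_u = e^(−0.02)·[0.7003·0.0000 + 0.2997·4.4000] = 1.2924
Node d (S = 18): V_d = e^(−0.02)·[0.7003·4.4000 + 0.2997·15.2000] = 7.4852
Node 0 (S = 30): V_0 = e^(−0.02)·[0.7003·1.2924 + 0.2997·7.4852] = 3.0858

£3.09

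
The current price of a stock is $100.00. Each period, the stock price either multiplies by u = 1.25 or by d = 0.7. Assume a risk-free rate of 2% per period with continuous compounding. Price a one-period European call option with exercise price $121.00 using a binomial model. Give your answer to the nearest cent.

Risk-neutral probability p = (e^0.02 − 0.7)/(1.25 − 0.7) = 0.3202/0.5500 = 0.5822
Terminal stock prices: S_u = 125, S_d = 70
Terminal payoffs (S − K): max(4, 0) = 4, max(-51, 0) = 0
Node 0 (S = 100): V_0 = e^(−0.02)·[0.5822·4.0000 + 0.4178·0.0000] = 2.2826

$2.28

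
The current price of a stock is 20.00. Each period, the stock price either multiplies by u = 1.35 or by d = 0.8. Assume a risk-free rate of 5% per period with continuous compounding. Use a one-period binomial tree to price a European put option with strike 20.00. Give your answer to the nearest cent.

Risk-neutral probability p = (e^0.05 − 0.8)/(1.35 − 0.8) = 0.2513/0.5500 = 0.4569
Terminal stock prices: S_u = 27, S_d = 16
Terminal payoffs (K − S): max(-7, 0) = 0, max(4, 0) = 4
Node 0 (S = 20): V_0 = e^(−0.05)·[0.4569·0.0000 + 0.5431·4.0000] = 2.0666

2.07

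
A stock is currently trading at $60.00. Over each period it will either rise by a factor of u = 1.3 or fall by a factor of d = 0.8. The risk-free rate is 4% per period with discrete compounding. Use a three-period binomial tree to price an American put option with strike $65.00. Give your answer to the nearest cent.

Risk-neutral probability p = (1 + 0.04 − 0.8)/(1.3 − 0.8) = 0.2400/0.5000 = 0.4800
Terminal stock prices: S_uuu = 131.8, S_uud = 81.12, S_udd = 49.92, S_ddd = 30.72
Terminal payoffs (K − S): max(-66.82, 0) = 0, max(-16.12, 0) = 0, max(15.08, 0) = 15.08, max(34.28, 0) = 34.28
Node uu (S = 101.4): continuation = 1/1.04·[0.4800·0.0000 + 0.5200·0.0000] = 0.0000; exercise value = 0.0000 ≤ continuation, so V_uu = 0.0000
Node ud (S = 62.4): continuation = 1/1.04·[0.4800·0.0000 + 0.5200·15.0800] = 7.5400; exercise value = 2.6000 ≤ continuation, so V_ud = 7.5400
Node dd (S = 38.4): continuation = 1/1.04·[0.4800·15.0800 + 0.5200·34.2800] = 24.1000; exercise value = 26.6000 > continuation, so V_dd = 26.6000 (exercise)
Node u (S = 78): continuation = 1/1.04·[0.4800·0.0000 + 0.5200·7.5400] = 3.7700; exercise value = 0.0000 ≤ continuation, so V_u = 3.7700
Node d (S = 48): continuation = 1/1.04·[0.4800·7.5400 + 0.5200·26.6000] = 16.7800; exercise value = 17.0000 > continuation, so V_d = 17.0000 (exercise)
Node 0 (S = 60): continuation = 1/1.04·[0.4800·3.7700 + 0.5200·17.0000] = 10.2400; exercise value = 5.0000 ≤ continuation, so V_0 = 10.2400

$10.24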